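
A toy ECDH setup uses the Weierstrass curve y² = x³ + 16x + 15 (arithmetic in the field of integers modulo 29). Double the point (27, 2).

tangent at (27, 2): λ = (3·27² + 16)/(2·2) ≡ 28/4. 4⁻¹ ≡ 22 (mod 29), so λ ≡ 28·22 ≡ 7.
  x = λ² - 27 - 27 = 49 - 54 ≡ 24; y = λ·(27 - 24) - 2 ≡ 19. → (24, 19)

(24, 19)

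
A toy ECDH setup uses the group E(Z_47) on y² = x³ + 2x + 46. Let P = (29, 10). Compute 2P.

(45, 38)

tangent at (29, 10): λ = (3·29² + 2)/(2·10) ≡ 34/20. 20⁻¹ ≡ 40 (mod 47), so λ ≡ 34·40 ≡ 44.
  x = λ² - 29 - 29 = 1936 - 58 ≡ 45; y = λ·(29 - 45) - 10 ≡ 38. → (45, 38)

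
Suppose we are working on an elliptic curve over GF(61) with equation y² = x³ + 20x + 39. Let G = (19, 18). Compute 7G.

Double-and-add on 7 = (111)₂. Start with G = (19, 18) for the leading 1-bit.
double: tangent at (19, 18): λ = (3·19² + 20)/(2·18) ≡ 5/36. 36⁻¹ ≡ 39 (mod 61) since 36·39 = 1404 ≡ 1, so λ ≡ 5·39 ≡ 12.
  x = λ² - 19 - 19 = 144 - 38 ≡ 45; y = λ·(19 - 45) - 18 ≡ 36. → (45, 36)
add G: (45, 36) + (19, 18). λ = (18 - 36)/(19 - 45) ≡ 43/35 mod 61. 35⁻¹ ≡ 7 (mod 61) since 35·7 = 245 ≡ 1, so λ ≡ 57.
  x = λ² - 45 - 19 = 3249 - 64 ≡ 13; y = λ·(45 - 13) - 36 ≡ 19. → (13, 19)
double: tangent at (13, 19): λ = (3·13² + 20)/(2·19) ≡ 39/38. 38⁻¹ ≡ 53 (mod 61) since 38·53 = 2014 ≡ 1, so λ ≡ 39·53 ≡ 54.
  x = λ² - 13 - 13 = 2916 - 26 ≡ 23; y = λ·(13 - 23) - 19 ≡ 51. → (23, 51)
add G: (23, 51) + (19, 18). λ = (18 - 51)/(19 - 23) ≡ 28/57 mod 61. 57⁻¹ ≡ 15 (mod 61), so λ ≡ 54.
  x = λ² - 23 - 19 = 2916 - 42 ≡ 7; y = λ·(23 - 7) - 51 ≡ 20. → (7, 20)

(7, 20)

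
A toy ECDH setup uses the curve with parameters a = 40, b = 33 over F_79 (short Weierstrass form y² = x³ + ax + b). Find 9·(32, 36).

(75, 21)

Write G = (32, 36).
Double-and-add on 9 = (1001)₂. Start with G = (32, 36) for the leading 1-bit.
double: tangent at (32, 36): λ = (3·32² + 40)/(2·36) ≡ 31/72. 72⁻¹ ≡ 45 (mod 79) since 72·45 = 3240 ≡ 1, so λ ≡ 31·45 ≡ 52.
  x = λ² - 32 - 32 = 2704 - 64 ≡ 33; y = λ·(32 - 33) - 36 ≡ 70. → (33, 70)
double: tangent at (33, 70): λ = (3·33² + 40)/(2·70) ≡ 68/61. 61⁻¹ ≡ 57 (mod 79) since 61·57 = 3477 ≡ 1, so λ ≡ 68·57 ≡ 5.
  x = λ² - 33 - 33 = 25 - 66 ≡ 38; y = λ·(33 - 38) - 70 ≡ 63. → (38, 63)
double: tangent at (38, 63): λ = (3·38² + 40)/(2·63) ≡ 27/47. 47⁻¹ ≡ 37 (mod 79) since 47·37 = 1739 ≡ 1, so λ ≡ 27·37 ≡ 51.
  x = λ² - 38 - 38 = 2601 - 76 ≡ 76; y = λ·(38 - 76) - 63 ≡ 53. → (76, 53)
add G: (76, 53) + (32, 36). λ = (36 - 53)/(32 - 76) ≡ 62/35 mod 79. 35⁻¹ ≡ 70 (mod 79), so λ ≡ 74.
  x = λ² - 76 - 32 = 5476 - 108 ≡ 75; y = λ·(76 - 75) - 53 ≡ 21. → (75, 21)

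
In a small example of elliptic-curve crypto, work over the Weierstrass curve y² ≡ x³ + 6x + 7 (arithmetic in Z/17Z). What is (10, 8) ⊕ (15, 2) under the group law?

(10, 8) + (15, 2). λ = (2 - 8)/(15 - 10) ≡ 11/5 mod 17. 5⁻¹ ≡ 7 (mod 17) since 5·7 = 35 ≡ 1, so λ ≡ 9.
  x = λ² - 10 - 15 = 81 - 25 ≡ 5; y = λ·(10 - 5) - 8 ≡ 3. → (5, 3)

(5, 3)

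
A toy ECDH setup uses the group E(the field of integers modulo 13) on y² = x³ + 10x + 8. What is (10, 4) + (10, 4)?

tangent at (10, 4): λ = (3·10² + 10)/(2·4) ≡ 11/8. 8⁻¹ ≡ 5 (mod 13) since 8·5 = 40 ≡ 1, so λ ≡ 11·5 ≡ 3.
  x = λ² - 10 - 10 = 9 - 20 ≡ 2; y = λ·(10 - 2) - 4 ≡ 7. → (2, 7)

(2, 7)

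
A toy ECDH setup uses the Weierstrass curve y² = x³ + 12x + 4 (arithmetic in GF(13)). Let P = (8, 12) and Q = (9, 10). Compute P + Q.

(8, 12) + (9, 10). λ = (10 - 12)/(9 - 8) ≡ 11/1 mod 13. 1⁻¹ ≡ 1 (mod 13), so λ ≡ 11.
  x = λ² - 8 - 9 = 121 - 17 ≡ 0; y = λ·(8 - 0) - 12 ≡ 11. → (0, 11)

(0, 11)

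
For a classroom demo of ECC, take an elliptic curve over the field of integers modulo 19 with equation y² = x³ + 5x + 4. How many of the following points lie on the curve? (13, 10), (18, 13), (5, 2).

(13, 10): 10² ≡ 5, rhs ≡ 5 → on.
(18, 13): 13² ≡ 17, rhs ≡ 17 → on.
(5, 2): 2² ≡ 4, rhs ≡ 2 → off.

2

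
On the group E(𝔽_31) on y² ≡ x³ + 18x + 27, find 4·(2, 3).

Write Q = (2, 3).
Repeated addition: build up to 4Q.
2Q: tangent at (2, 3): λ = (3·2² + 18)/(2·3) ≡ 30/6. 6⁻¹ ≡ 26 (mod 31) since 6·26 = 156 ≡ 1, so λ ≡ 30·26 ≡ 5.
  x = λ² - 2 - 2 = 25 - 4 ≡ 21; y = λ·(2 - 21) - 3 ≡ 26. → (21, 26)
3Q: (21, 26) + (2, 3). λ = (3 - 26)/(2 - 21) ≡ 8/12 mod 31. 12⁻¹ ≡ 13 (mod 31), so λ ≡ 11.
  x = λ² - 21 - 2 = 121 - 23 ≡ 5; y = λ·(21 - 5) - 26 ≡ 26. → (5, 26)
4Q: (5, 26) + (2, 3). λ = (3 - 26)/(2 - 5) ≡ 8/28 mod 31. 28⁻¹ ≡ 10 (mod 31), so λ ≡ 18.
  x = λ² - 5 - 2 = 324 - 7 ≡ 7; y = λ·(5 - 7) - 26 ≡ 0. → (7, 0)

(7, 0)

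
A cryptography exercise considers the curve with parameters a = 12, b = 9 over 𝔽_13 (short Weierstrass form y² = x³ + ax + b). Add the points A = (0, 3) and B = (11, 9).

(11, 4)

(0, 3) + (11, 9). λ = (9 - 3)/(11 - 0) ≡ 6/11 mod 13. 11⁻¹ ≡ 6 (mod 13) since 11·6 = 66 ≡ 1, so λ ≡ 10.
  x = λ² - 0 - 11 = 100 - 11 ≡ 11; y = λ·(0 - 11) - 3 ≡ 4. → (11, 4)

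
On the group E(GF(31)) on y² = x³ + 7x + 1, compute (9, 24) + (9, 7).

The two points share x = 9 and their y-coordinates satisfy 24 + 7 ≡ 0 (mod 31), so they are inverses. Their sum is O.

O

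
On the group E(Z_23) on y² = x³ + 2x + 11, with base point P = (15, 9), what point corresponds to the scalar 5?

O

Repeated addition: build up to 5P.
2P: tangent at (15, 9): λ = (3·15² + 2)/(2·9) ≡ 10/18. 18⁻¹ ≡ 9 (mod 23) since 18·9 = 162 ≡ 1, so λ ≡ 10·9 ≡ 21.
  x = λ² - 15 - 15 = 441 - 30 ≡ 20; y = λ·(15 - 20) - 9 ≡ 1. → (20, 1)
3P: (20, 1) + (15, 9). λ = (9 - 1)/(15 - 20) ≡ 8/18 mod 23. 18⁻¹ ≡ 9 (mod 23), so λ ≡ 3.
  x = λ² - 20 - 15 = 9 - 35 ≡ 20; y = λ·(20 - 20) - 1 ≡ 22. → (20, 22)
4P: (20, 22) + (15, 9). λ = (9 - 22)/(15 - 20) ≡ 10/18 mod 23. 18⁻¹ ≡ 9 (mod 23) since 18·9 = 162 ≡ 1, so λ ≡ 21.
  x = λ² - 20 - 15 = 441 - 35 ≡ 15; y = λ·(20 - 15) - 22 ≡ 14. → (15, 14)
5P: (15, 14) + (15, 9): same x and y₁ ≡ -y₂, so the sum is ∞.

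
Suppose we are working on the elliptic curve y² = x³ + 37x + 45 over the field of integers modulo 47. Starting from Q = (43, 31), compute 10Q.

Repeated addition: build up to 10Q.
2Q: tangent at (43, 31): λ = (3·43² + 37)/(2·31) ≡ 38/15. 15⁻¹ ≡ 22 (mod 47) since 15·22 = 330 ≡ 1, so λ ≡ 38·22 ≡ 37.
  x = λ² - 43 - 43 = 1369 - 86 ≡ 14; y = λ·(43 - 14) - 31 ≡ 8. → (14, 8)
3Q: (14, 8) + (43, 31). λ = (31 - 8)/(43 - 14) ≡ 23/29 mod 47. 29⁻¹ ≡ 13 (mod 47) since 29·13 = 377 ≡ 1, so λ ≡ 17.
  x = λ² - 14 - 43 = 289 - 57 ≡ 44; y = λ·(14 - 44) - 8 ≡ 46. → (44, 46)
4Q: (44, 46) + (43, 31). λ = (31 - 46)/(43 - 44) ≡ 32/46 mod 47. 46⁻¹ ≡ 46 (mod 47) since 46·46 = 2116 ≡ 1, so λ ≡ 15.
  x = λ² - 44 - 43 = 225 - 87 ≡ 44; y = λ·(44 - 44) - 46 ≡ 1. → (44, 1)
5Q: (44, 1) + (43, 31). λ = (31 - 1)/(43 - 44) ≡ 30/46 mod 47. 46⁻¹ ≡ 46 (mod 47) since 46·46 = 2116 ≡ 1, so λ ≡ 17.
  x = λ² - 44 - 43 = 289 - 87 ≡ 14; y = λ·(44 - 14) - 1 ≡ 39. → (14, 39)
6Q: (14, 39) + (43, 31). λ = (31 - 39)/(43 - 14) ≡ 39/29 mod 47. 29⁻¹ ≡ 13 (mod 47), so λ ≡ 37.
  x = λ² - 14 - 43 = 1369 - 57 ≡ 43; y = λ·(14 - 43) - 39 ≡ 16. → (43, 16)
7Q: (43, 16) + (43, 31): same x and y₁ ≡ -y₂, so the sum is ∞.
8Q: ∞ + (43, 31) = (43, 31) (identity).
9Q: tangent at (43, 31): λ = (3·43² + 37)/(2·31) ≡ 38/15. 15⁻¹ ≡ 22 (mod 47), so λ ≡ 38·22 ≡ 37.
  x = λ² - 43 - 43 = 1369 - 86 ≡ 14; y = λ·(43 - 14) - 31 ≡ 8. → (14, 8)
10Q: (14, 8) + (43, 31). λ = (31 - 8)/(43 - 14) ≡ 23/29 mod 47. 29⁻¹ ≡ 13 (mod 47) since 29·13 = 377 ≡ 1, so λ ≡ 17.
  x = λ² - 14 - 43 = 289 - 57 ≡ 44; y = λ·(14 - 44) - 8 ≡ 46. → (44, 46)

(44, 46)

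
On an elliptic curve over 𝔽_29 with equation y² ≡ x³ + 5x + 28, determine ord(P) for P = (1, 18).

4

2P: tangent at (1, 18): λ = (3·1² + 5)/(2·18) ≡ 8/7. 7⁻¹ ≡ 25 (mod 29), so λ ≡ 8·25 ≡ 26.
  x = λ² - 1 - 1 = 676 - 2 ≡ 7; y = λ·(1 - 7) - 18 ≡ 0. → (7, 0)
3P: (7, 0) + (1, 18). λ = (18 - 0)/(1 - 7) ≡ 18/23 mod 29. 23⁻¹ ≡ 24 (mod 29), so λ ≡ 26.
  x = λ² - 7 - 1 = 676 - 8 ≡ 1; y = λ·(7 - 1) - 0 ≡ 11. → (1, 11)
4P: (1, 11) + (1, 18): same x and y₁ ≡ -y₂, so the sum is O.
4P = O, so the order is 4.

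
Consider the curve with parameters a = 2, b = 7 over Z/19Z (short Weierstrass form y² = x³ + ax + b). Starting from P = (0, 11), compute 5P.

Double-and-add on 5 = (101)₂. Start with P = (0, 11) for the leading 1-bit.
double: tangent at (0, 11): λ = (3·0² + 2)/(2·11) ≡ 2/3. 3⁻¹ ≡ 13 (mod 19) since 3·13 = 39 ≡ 1, so λ ≡ 2·13 ≡ 7.
  x = λ² - 0 - 0 = 49 - 0 ≡ 11; y = λ·(0 - 11) - 11 ≡ 7. → (11, 7)
double: tangent at (11, 7): λ = (3·11² + 2)/(2·7) ≡ 4/14. 14⁻¹ ≡ 15 (mod 19), so λ ≡ 4·15 ≡ 3.
  x = λ² - 11 - 11 = 9 - 22 ≡ 6; y = λ·(11 - 6) - 7 ≡ 8. → (6, 8)
add P: (6, 8) + (0, 11). λ = (11 - 8)/(0 - 6) ≡ 3/13 mod 19. 13⁻¹ ≡ 3 (mod 19), so λ ≡ 9.
  x = λ² - 6 - 0 = 81 - 6 ≡ 18; y = λ·(6 - 18) - 8 ≡ 17. → (18, 17)

(18, 17)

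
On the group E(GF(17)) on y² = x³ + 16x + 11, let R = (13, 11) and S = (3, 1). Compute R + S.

(2, 0)

(13, 11) + (3, 1). λ = (1 - 11)/(3 - 13) ≡ 7/7 mod 17. 7⁻¹ ≡ 5 (mod 17) since 7·5 = 35 ≡ 1, so λ ≡ 1.
  x = λ² - 13 - 3 = 1 - 16 ≡ 2; y = λ·(13 - 2) - 11 ≡ 0. → (2, 0)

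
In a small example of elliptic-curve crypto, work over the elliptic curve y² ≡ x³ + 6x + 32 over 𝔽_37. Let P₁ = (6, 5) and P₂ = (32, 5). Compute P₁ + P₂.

(36, 32)

(6, 5) + (32, 5). λ = (5 - 5)/(32 - 6) ≡ 0/26 mod 37. 26⁻¹ ≡ 10 (mod 37), so λ ≡ 0.
  x = λ² - 6 - 32 = 0 - 38 ≡ 36; y = λ·(6 - 36) - 5 ≡ 32. → (36, 32)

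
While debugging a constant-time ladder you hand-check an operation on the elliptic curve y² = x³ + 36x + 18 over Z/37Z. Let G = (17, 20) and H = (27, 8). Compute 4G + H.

First 4G:
Repeated addition: build up to 4G.
2G: tangent at (17, 20): λ = (3·17² + 36)/(2·20) ≡ 15/3. 3⁻¹ ≡ 25 (mod 37) since 3·25 = 75 ≡ 1, so λ ≡ 15·25 ≡ 5.
  x = λ² - 17 - 17 = 25 - 34 ≡ 28; y = λ·(17 - 28) - 20 ≡ 36. → (28, 36)
3G: (28, 36) + (17, 20). λ = (20 - 36)/(17 - 28) ≡ 21/26 mod 37. 26⁻¹ ≡ 10 (mod 37), so λ ≡ 25.
  x = λ² - 28 - 17 = 625 - 45 ≡ 25; y = λ·(28 - 25) - 36 ≡ 2. → (25, 2)
4G: (25, 2) + (17, 20). λ = (20 - 2)/(17 - 25) ≡ 18/29 mod 37. 29⁻¹ ≡ 23 (mod 37) since 29·23 = 667 ≡ 1, so λ ≡ 7.
  x = λ² - 25 - 17 = 49 - 42 ≡ 7; y = λ·(25 - 7) - 2 ≡ 13. → (7, 13)
4G = (7, 13).
Finally 4G + H:
(7, 13) + (27, 8). λ = (8 - 13)/(27 - 7) ≡ 32/20 mod 37. 20⁻¹ ≡ 13 (mod 37) since 20·13 = 260 ≡ 1, so λ ≡ 9.
  x = λ² - 7 - 27 = 81 - 34 ≡ 10; y = λ·(7 - 10) - 13 ≡ 34. → (10, 34)

(10, 34)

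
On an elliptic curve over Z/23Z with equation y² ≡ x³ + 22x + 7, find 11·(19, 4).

Write G = (19, 4).
Repeated addition: build up to 11G.
2G: tangent at (19, 4): λ = (3·19² + 22)/(2·4) ≡ 1/8. 8⁻¹ ≡ 3 (mod 23), so λ ≡ 1·3 ≡ 3.
  x = λ² - 19 - 19 = 9 - 38 ≡ 17; y = λ·(19 - 17) - 4 ≡ 2. → (17, 2)
3G: (17, 2) + (19, 4). λ = (4 - 2)/(19 - 17) ≡ 2/2 mod 23. 2⁻¹ ≡ 12 (mod 23) since 2·12 = 24 ≡ 1, so λ ≡ 1.
  x = λ² - 17 - 19 = 1 - 36 ≡ 11; y = λ·(17 - 11) - 2 ≡ 4. → (11, 4)
4G: (11, 4) + (19, 4). λ = (4 - 4)/(19 - 11) ≡ 0/8 mod 23. 8⁻¹ ≡ 3 (mod 23) since 8·3 = 24 ≡ 1, so λ ≡ 0.
  x = λ² - 11 - 19 = 0 - 30 ≡ 16; y = λ·(11 - 16) - 4 ≡ 19. → (16, 19)
5G: (16, 19) + (19, 4). λ = (4 - 19)/(19 - 16) ≡ 8/3 mod 23. 3⁻¹ ≡ 8 (mod 23), so λ ≡ 18.
  x = λ² - 16 - 19 = 324 - 35 ≡ 13; y = λ·(16 - 13) - 19 ≡ 12. → (13, 12)
6G: (13, 12) + (19, 4). λ = (4 - 12)/(19 - 13) ≡ 15/6 mod 23. 6⁻¹ ≡ 4 (mod 23) since 6·4 = 24 ≡ 1, so λ ≡ 14.
  x = λ² - 13 - 19 = 196 - 32 ≡ 3; y = λ·(13 - 3) - 12 ≡ 13. → (3, 13)
7G: (3, 13) + (19, 4). λ = (4 - 13)/(19 - 3) ≡ 14/16 mod 23. 16⁻¹ ≡ 13 (mod 23), so λ ≡ 21.
  x = λ² - 3 - 19 = 441 - 22 ≡ 5; y = λ·(3 - 5) - 13 ≡ 14. → (5, 14)
8G: (5, 14) + (19, 4). λ = (4 - 14)/(19 - 5) ≡ 13/14 mod 23. 14⁻¹ ≡ 5 (mod 23), so λ ≡ 19.
  x = λ² - 5 - 19 = 361 - 24 ≡ 15; y = λ·(5 - 15) - 14 ≡ 3. → (15, 3)
9G: (15, 3) + (19, 4). λ = (4 - 3)/(19 - 15) ≡ 1/4 mod 23. 4⁻¹ ≡ 6 (mod 23) since 4·6 = 24 ≡ 1, so λ ≡ 6.
  x = λ² - 15 - 19 = 36 - 34 ≡ 2; y = λ·(15 - 2) - 3 ≡ 6. → (2, 6)
10G: (2, 6) + (19, 4). λ = (4 - 6)/(19 - 2) ≡ 21/17 mod 23. 17⁻¹ ≡ 19 (mod 23), so λ ≡ 8.
  x = λ² - 2 - 19 = 64 - 21 ≡ 20; y = λ·(2 - 20) - 6 ≡ 11. → (20, 11)
11G: (20, 11) + (19, 4). λ = (4 - 11)/(19 - 20) ≡ 16/22 mod 23. 22⁻¹ ≡ 22 (mod 23) since 22·22 = 484 ≡ 1, so λ ≡ 7.
  x = λ² - 20 - 19 = 49 - 39 ≡ 10; y = λ·(20 - 10) - 11 ≡ 13. → (10, 13)

(10, 13)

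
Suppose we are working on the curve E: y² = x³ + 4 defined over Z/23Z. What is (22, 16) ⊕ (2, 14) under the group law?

(2, 9)

(22, 16) + (2, 14). λ = (14 - 16)/(2 - 22) ≡ 21/3 mod 23. 3⁻¹ ≡ 8 (mod 23), so λ ≡ 7.
  x = λ² - 22 - 2 = 49 - 24 ≡ 2; y = λ·(22 - 2) - 16 ≡ 9. → (2, 9)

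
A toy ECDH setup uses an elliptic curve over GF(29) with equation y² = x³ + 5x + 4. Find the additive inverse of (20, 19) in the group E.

(20, 10)

-(20, 19) = (20, -19 mod 29) = (20, 10).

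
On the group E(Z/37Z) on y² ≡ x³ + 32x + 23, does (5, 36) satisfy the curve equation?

no

y² = 36² ≡ 1; x³ + 32x + 23 = 308 ≡ 12 (mod 37). 1 ≠ 12.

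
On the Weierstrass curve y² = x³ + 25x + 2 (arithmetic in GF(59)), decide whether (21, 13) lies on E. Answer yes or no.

y² = 13² ≡ 51; x³ + 25x + 2 = 9788 ≡ 53 (mod 59). 51 ≠ 53.

no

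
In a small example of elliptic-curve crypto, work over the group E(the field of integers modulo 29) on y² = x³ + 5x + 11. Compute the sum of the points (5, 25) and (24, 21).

(28, 18)

(5, 25) + (24, 21). λ = (21 - 25)/(24 - 5) ≡ 25/19 mod 29. 19⁻¹ ≡ 26 (mod 29), so λ ≡ 12.
  x = λ² - 5 - 24 = 144 - 29 ≡ 28; y = λ·(5 - 28) - 25 ≡ 18. → (28, 18)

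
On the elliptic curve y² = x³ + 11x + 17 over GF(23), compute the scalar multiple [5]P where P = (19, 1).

(19, 1)

Double-and-add on 5 = (101)₂. Start with P = (19, 1) for the leading 1-bit.
double: tangent at (19, 1): λ = (3·19² + 11)/(2·1) ≡ 13/2. 2⁻¹ ≡ 12 (mod 23) since 2·12 = 24 ≡ 1, so λ ≡ 13·12 ≡ 18.
  x = λ² - 19 - 19 = 324 - 38 ≡ 10; y = λ·(19 - 10) - 1 ≡ 0. → (10, 0)
double: (10, 0) + (10, 0): same x and y₁ ≡ -y₂, so the sum is ∞.
add P: ∞ + (19, 1) = (19, 1) (identity).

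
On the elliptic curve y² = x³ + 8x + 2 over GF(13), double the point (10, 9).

tangent at (10, 9): λ = (3·10² + 8)/(2·9) ≡ 9/5. 5⁻¹ ≡ 8 (mod 13), so λ ≡ 9·8 ≡ 7.
  x = λ² - 10 - 10 = 49 - 20 ≡ 3; y = λ·(10 - 3) - 9 ≡ 1. → (3, 1)

(3, 1)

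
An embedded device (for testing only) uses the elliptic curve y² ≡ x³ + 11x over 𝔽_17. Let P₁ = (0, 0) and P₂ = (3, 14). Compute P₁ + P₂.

(0, 0) + (3, 14). λ = (14 - 0)/(3 - 0) ≡ 14/3 mod 17. 3⁻¹ ≡ 6 (mod 17) since 3·6 = 18 ≡ 1, so λ ≡ 16.
  x = λ² - 0 - 3 = 256 - 3 ≡ 15; y = λ·(0 - 15) - 0 ≡ 15. → (15, 15)

(15, 15)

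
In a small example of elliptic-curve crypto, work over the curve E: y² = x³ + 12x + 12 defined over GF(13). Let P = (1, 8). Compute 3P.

(3, 7)

Repeated addition: build up to 3P.
2P: tangent at (1, 8): λ = (3·1² + 12)/(2·8) ≡ 2/3. 3⁻¹ ≡ 9 (mod 13) since 3·9 = 27 ≡ 1, so λ ≡ 2·9 ≡ 5.
  x = λ² - 1 - 1 = 25 - 2 ≡ 10; y = λ·(1 - 10) - 8 ≡ 12. → (10, 12)
3P: (10, 12) + (1, 8). λ = (8 - 12)/(1 - 10) ≡ 9/4 mod 13. 4⁻¹ ≡ 10 (mod 13) since 4·10 = 40 ≡ 1, so λ ≡ 12.
  x = λ² - 10 - 1 = 144 - 11 ≡ 3; y = λ·(10 - 3) - 12 ≡ 7. → (3, 7)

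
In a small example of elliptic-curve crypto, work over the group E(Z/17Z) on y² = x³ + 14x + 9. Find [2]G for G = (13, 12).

tangent at (13, 12): λ = (3·13² + 14)/(2·12) ≡ 11/7. 7⁻¹ ≡ 5 (mod 17), so λ ≡ 11·5 ≡ 4.
  x = λ² - 13 - 13 = 16 - 26 ≡ 7; y = λ·(13 - 7) - 12 ≡ 12. → (7, 12)

(7, 12)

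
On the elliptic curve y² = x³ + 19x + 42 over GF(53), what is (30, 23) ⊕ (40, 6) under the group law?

(32, 44)

(30, 23) + (40, 6). λ = (6 - 23)/(40 - 30) ≡ 36/10 mod 53. 10⁻¹ ≡ 16 (mod 53) since 10·16 = 160 ≡ 1, so λ ≡ 46.
  x = λ² - 30 - 40 = 2116 - 70 ≡ 32; y = λ·(30 - 32) - 23 ≡ 44. → (32, 44)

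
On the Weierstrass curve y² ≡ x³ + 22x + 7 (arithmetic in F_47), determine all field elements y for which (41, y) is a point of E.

none

x³ + 22x + 7 = 69830 ≡ 35 (mod 47).
35 is a non-residue mod 47; no y exists.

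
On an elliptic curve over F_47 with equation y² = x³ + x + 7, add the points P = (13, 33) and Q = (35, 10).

(13, 33) + (35, 10). λ = (10 - 33)/(35 - 13) ≡ 24/22 mod 47. 22⁻¹ ≡ 15 (mod 47), so λ ≡ 31.
  x = λ² - 13 - 35 = 961 - 48 ≡ 20; y = λ·(13 - 20) - 33 ≡ 32. → (20, 32)

(20, 32)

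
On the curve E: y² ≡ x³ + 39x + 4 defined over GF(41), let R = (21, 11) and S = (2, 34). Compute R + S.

(21, 11) + (2, 34). λ = (34 - 11)/(2 - 21) ≡ 23/22 mod 41. 22⁻¹ ≡ 28 (mod 41) since 22·28 = 616 ≡ 1, so λ ≡ 29.
  x = λ² - 21 - 2 = 841 - 23 ≡ 39; y = λ·(21 - 39) - 11 ≡ 0. → (39, 0)

(39, 0)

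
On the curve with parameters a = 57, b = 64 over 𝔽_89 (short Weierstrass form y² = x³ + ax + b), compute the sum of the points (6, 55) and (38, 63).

(84, 59)

(6, 55) + (38, 63). λ = (63 - 55)/(38 - 6) ≡ 8/32 mod 89. 32⁻¹ ≡ 64 (mod 89) since 32·64 = 2048 ≡ 1, so λ ≡ 67.
  x = λ² - 6 - 38 = 4489 - 44 ≡ 84; y = λ·(6 - 84) - 55 ≡ 59. → (84, 59)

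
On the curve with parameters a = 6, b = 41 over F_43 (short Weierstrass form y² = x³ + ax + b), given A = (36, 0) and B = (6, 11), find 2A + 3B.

First 2A:
Repeated addition: build up to 2A.
2A: (36, 0) + (36, 0): same x and y₁ ≡ -y₂, so the sum is 𝒪.
2A = 𝒪.
Next 3B:
Repeated addition: build up to 3B.
2B: tangent at (6, 11): λ = (3·6² + 6)/(2·11) ≡ 28/22. 22⁻¹ ≡ 2 (mod 43) since 22·2 = 44 ≡ 1, so λ ≡ 28·2 ≡ 13.
  x = λ² - 6 - 6 = 169 - 12 ≡ 28; y = λ·(6 - 28) - 11 ≡ 4. → (28, 4)
3B: (28, 4) + (6, 11). λ = (11 - 4)/(6 - 28) ≡ 7/21 mod 43. 21⁻¹ ≡ 41 (mod 43) since 21·41 = 861 ≡ 1, so λ ≡ 29.
  x = λ² - 28 - 6 = 841 - 34 ≡ 33; y = λ·(28 - 33) - 4 ≡ 23. → (33, 23)
3B = (33, 23).
Finally 2A + 3B:
𝒪 + (33, 23) = (33, 23) (identity).

(33, 23)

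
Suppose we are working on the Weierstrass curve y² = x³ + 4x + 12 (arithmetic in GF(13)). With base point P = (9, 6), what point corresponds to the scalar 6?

Double-and-add on 6 = (110)₂. Start with P = (9, 6) for the leading 1-bit.
double: tangent at (9, 6): λ = (3·9² + 4)/(2·6) ≡ 0/12. 12⁻¹ ≡ 12 (mod 13), so λ ≡ 0·12 ≡ 0.
  x = λ² - 9 - 9 = 0 - 18 ≡ 8; y = λ·(9 - 8) - 6 ≡ 7. → (8, 7)
add P: (8, 7) + (9, 6). λ = (6 - 7)/(9 - 8) ≡ 12/1 mod 13. 1⁻¹ ≡ 1 (mod 13), so λ ≡ 12.
  x = λ² - 8 - 9 = 144 - 17 ≡ 10; y = λ·(8 - 10) - 7 ≡ 8. → (10, 8)
double: tangent at (10, 8): λ = (3·10² + 4)/(2·8) ≡ 5/3. 3⁻¹ ≡ 9 (mod 13), so λ ≡ 5·9 ≡ 6.
  x = λ² - 10 - 10 = 36 - 20 ≡ 3; y = λ·(10 - 3) - 8 ≡ 8. → (3, 8)

(3, 8)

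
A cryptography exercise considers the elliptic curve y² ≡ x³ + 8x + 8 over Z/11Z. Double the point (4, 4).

(8, 1)

tangent at (4, 4): λ = (3·4² + 8)/(2·4) ≡ 1/8. 8⁻¹ ≡ 7 (mod 11), so λ ≡ 1·7 ≡ 7.
  x = λ² - 4 - 4 = 49 - 8 ≡ 8; y = λ·(4 - 8) - 4 ≡ 1. → (8, 1)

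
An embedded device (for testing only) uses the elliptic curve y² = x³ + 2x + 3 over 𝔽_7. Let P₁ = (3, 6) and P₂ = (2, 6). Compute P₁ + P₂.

(3, 6) + (2, 6). λ = (6 - 6)/(2 - 3) ≡ 0/6 mod 7. 6⁻¹ ≡ 6 (mod 7) since 6·6 = 36 ≡ 1, so λ ≡ 0.
  x = λ² - 3 - 2 = 0 - 5 ≡ 2; y = λ·(3 - 2) - 6 ≡ 1. → (2, 1)

(2, 1)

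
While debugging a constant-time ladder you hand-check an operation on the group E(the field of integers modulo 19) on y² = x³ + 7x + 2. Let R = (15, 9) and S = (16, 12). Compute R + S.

(15, 9) + (16, 12). λ = (12 - 9)/(16 - 15) ≡ 3/1 mod 19. 1⁻¹ ≡ 1 (mod 19) since 1·1 = 1 ≡ 1, so λ ≡ 3.
  x = λ² - 15 - 16 = 9 - 31 ≡ 16; y = λ·(15 - 16) - 9 ≡ 7. → (16, 7)

(16, 7)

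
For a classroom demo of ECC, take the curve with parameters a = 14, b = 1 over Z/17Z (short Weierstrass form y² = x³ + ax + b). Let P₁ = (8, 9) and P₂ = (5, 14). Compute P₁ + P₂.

(8, 9) + (5, 14). λ = (14 - 9)/(5 - 8) ≡ 5/14 mod 17. 14⁻¹ ≡ 11 (mod 17) since 14·11 = 154 ≡ 1, so λ ≡ 4.
  x = λ² - 8 - 5 = 16 - 13 ≡ 3; y = λ·(8 - 3) - 9 ≡ 11. → (3, 11)

(3, 11)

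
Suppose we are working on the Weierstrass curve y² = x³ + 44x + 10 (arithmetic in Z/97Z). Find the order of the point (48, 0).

2

2P: (48, 0) + (48, 0): same x and y₁ ≡ -y₂, so the sum is 𝒪.
2P = 𝒪, so the order is 2.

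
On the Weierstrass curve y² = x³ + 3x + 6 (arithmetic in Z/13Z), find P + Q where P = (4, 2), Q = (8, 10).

(5, 9)

(4, 2) + (8, 10). λ = (10 - 2)/(8 - 4) ≡ 8/4 mod 13. 4⁻¹ ≡ 10 (mod 13) since 4·10 = 40 ≡ 1, so λ ≡ 2.
  x = λ² - 4 - 8 = 4 - 12 ≡ 5; y = λ·(4 - 5) - 2 ≡ 9. → (5, 9)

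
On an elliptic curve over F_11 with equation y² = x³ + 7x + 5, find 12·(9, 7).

Write P = (9, 7).
Repeated addition: build up to 12P.
2P: tangent at (9, 7): λ = (3·9² + 7)/(2·7) ≡ 8/3. 3⁻¹ ≡ 4 (mod 11), so λ ≡ 8·4 ≡ 10.
  x = λ² - 9 - 9 = 100 - 18 ≡ 5; y = λ·(9 - 5) - 7 ≡ 0. → (5, 0)
3P: (5, 0) + (9, 7). λ = (7 - 0)/(9 - 5) ≡ 7/4 mod 11. 4⁻¹ ≡ 3 (mod 11), so λ ≡ 10.
  x = λ² - 5 - 9 = 100 - 14 ≡ 9; y = λ·(5 - 9) - 0 ≡ 4. → (9, 4)
4P: (9, 4) + (9, 7): same x and y₁ ≡ -y₂, so the sum is 𝒪.
5P: 𝒪 + (9, 7) = (9, 7) (identity).
6P: tangent at (9, 7): λ = (3·9² + 7)/(2·7) ≡ 8/3. 3⁻¹ ≡ 4 (mod 11), so λ ≡ 8·4 ≡ 10.
  x = λ² - 9 - 9 = 100 - 18 ≡ 5; y = λ·(9 - 5) - 7 ≡ 0. → (5, 0)
7P: (5, 0) + (9, 7). λ = (7 - 0)/(9 - 5) ≡ 7/4 mod 11. 4⁻¹ ≡ 3 (mod 11) since 4·3 = 12 ≡ 1, so λ ≡ 10.
  x = λ² - 5 - 9 = 100 - 14 ≡ 9; y = λ·(5 - 9) - 0 ≡ 4. → (9, 4)
8P: (9, 4) + (9, 7): same x and y₁ ≡ -y₂, so the sum is 𝒪.
9P: 𝒪 + (9, 7) = (9, 7) (identity).
10P: tangent at (9, 7): λ = (3·9² + 7)/(2·7) ≡ 8/3. 3⁻¹ ≡ 4 (mod 11), so λ ≡ 8·4 ≡ 10.
  x = λ² - 9 - 9 = 100 - 18 ≡ 5; y = λ·(9 - 5) - 7 ≡ 0. → (5, 0)
11P: (5, 0) + (9, 7). λ = (7 - 0)/(9 - 5) ≡ 7/4 mod 11. 4⁻¹ ≡ 3 (mod 11) since 4·3 = 12 ≡ 1, so λ ≡ 10.
  x = λ² - 5 - 9 = 100 - 14 ≡ 9; y = λ·(5 - 9) - 0 ≡ 4. → (9, 4)
12P: (9, 4) + (9, 7): same x and y₁ ≡ -y₂, so the sum is 𝒪.

O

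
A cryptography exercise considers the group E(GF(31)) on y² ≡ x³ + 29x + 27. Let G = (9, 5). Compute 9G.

(20, 12)

Double-and-add on 9 = (1001)₂. Start with G = (9, 5) for the leading 1-bit.
double: tangent at (9, 5): λ = (3·9² + 29)/(2·5) ≡ 24/10. 10⁻¹ ≡ 28 (mod 31), so λ ≡ 24·28 ≡ 21.
  x = λ² - 9 - 9 = 441 - 18 ≡ 20; y = λ·(9 - 20) - 5 ≡ 12. → (20, 12)
double: tangent at (20, 12): λ = (3·20² + 29)/(2·12) ≡ 20/24. 24⁻¹ ≡ 22 (mod 31), so λ ≡ 20·22 ≡ 6.
  x = λ² - 20 - 20 = 36 - 40 ≡ 27; y = λ·(20 - 27) - 12 ≡ 8. → (27, 8)
double: tangent at (27, 8): λ = (3·27² + 29)/(2·8) ≡ 15/16. 16⁻¹ ≡ 2 (mod 31), so λ ≡ 15·2 ≡ 30.
  x = λ² - 27 - 27 = 900 - 54 ≡ 9; y = λ·(27 - 9) - 8 ≡ 5. → (9, 5)
add G: tangent at (9, 5): λ = (3·9² + 29)/(2·5) ≡ 24/10. 10⁻¹ ≡ 28 (mod 31), so λ ≡ 24·28 ≡ 21.
  x = λ² - 9 - 9 = 441 - 18 ≡ 20; y = λ·(9 - 20) - 5 ≡ 12. → (20, 12)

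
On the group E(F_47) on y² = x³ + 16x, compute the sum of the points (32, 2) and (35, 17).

(32, 2) + (35, 17). λ = (17 - 2)/(35 - 32) ≡ 15/3 mod 47. 3⁻¹ ≡ 16 (mod 47) since 3·16 = 48 ≡ 1, so λ ≡ 5.
  x = λ² - 32 - 35 = 25 - 67 ≡ 5; y = λ·(32 - 5) - 2 ≡ 39. → (5, 39)

(5, 39)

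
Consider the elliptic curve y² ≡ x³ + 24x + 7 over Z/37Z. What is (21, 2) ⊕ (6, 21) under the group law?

(21, 2) + (6, 21). λ = (21 - 2)/(6 - 21) ≡ 19/22 mod 37. 22⁻¹ ≡ 32 (mod 37), so λ ≡ 16.
  x = λ² - 21 - 6 = 256 - 27 ≡ 7; y = λ·(21 - 7) - 2 ≡ 0. → (7, 0)

(7, 0)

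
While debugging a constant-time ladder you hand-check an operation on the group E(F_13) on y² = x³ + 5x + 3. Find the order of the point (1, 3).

2P: tangent at (1, 3): λ = (3·1² + 5)/(2·3) ≡ 8/6. 6⁻¹ ≡ 11 (mod 13), so λ ≡ 8·11 ≡ 10.
  x = λ² - 1 - 1 = 100 - 2 ≡ 7; y = λ·(1 - 7) - 3 ≡ 2. → (7, 2)
3P: (7, 2) + (1, 3). λ = (3 - 2)/(1 - 7) ≡ 1/7 mod 13. 7⁻¹ ≡ 2 (mod 13), so λ ≡ 2.
  x = λ² - 7 - 1 = 4 - 8 ≡ 9; y = λ·(7 - 9) - 2 ≡ 7. → (9, 7)
4P: (9, 7) + (1, 3). λ = (3 - 7)/(1 - 9) ≡ 9/5 mod 13. 5⁻¹ ≡ 8 (mod 13) since 5·8 = 40 ≡ 1, so λ ≡ 7.
  x = λ² - 9 - 1 = 49 - 10 ≡ 0; y = λ·(9 - 0) - 7 ≡ 4. → (0, 4)
5P: (0, 4) + (1, 3). λ = (3 - 4)/(1 - 0) ≡ 12/1 mod 13. 1⁻¹ ≡ 1 (mod 13), so λ ≡ 12.
  x = λ² - 0 - 1 = 144 - 1 ≡ 0; y = λ·(0 - 0) - 4 ≡ 9. → (0, 9)
6P: (0, 9) + (1, 3). λ = (3 - 9)/(1 - 0) ≡ 7/1 mod 13. 1⁻¹ ≡ 1 (mod 13) since 1·1 = 1 ≡ 1, so λ ≡ 7.
  x = λ² - 0 - 1 = 49 - 1 ≡ 9; y = λ·(0 - 9) - 9 ≡ 6. → (9, 6)
7P: (9, 6) + (1, 3). λ = (3 - 6)/(1 - 9) ≡ 10/5 mod 13. 5⁻¹ ≡ 8 (mod 13) since 5·8 = 40 ≡ 1, so λ ≡ 2.
  x = λ² - 9 - 1 = 4 - 10 ≡ 7; y = λ·(9 - 7) - 6 ≡ 11. → (7, 11)
8P: (7, 11) + (1, 3). λ = (3 - 11)/(1 - 7) ≡ 5/7 mod 13. 7⁻¹ ≡ 2 (mod 13), so λ ≡ 10.
  x = λ² - 7 - 1 = 100 - 8 ≡ 1; y = λ·(7 - 1) - 11 ≡ 10. → (1, 10)
9P: (1, 10) + (1, 3): same x and y₁ ≡ -y₂, so the sum is the point at infinity.
9P = the point at infinity, so the order is 9.

9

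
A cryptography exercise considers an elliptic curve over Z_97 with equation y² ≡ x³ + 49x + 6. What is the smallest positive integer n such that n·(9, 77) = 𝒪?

2P: tangent at (9, 77): λ = (3·9² + 49)/(2·77) ≡ 1/57. 57⁻¹ ≡ 80 (mod 97), so λ ≡ 1·80 ≡ 80.
  x = λ² - 9 - 9 = 6400 - 18 ≡ 77; y = λ·(9 - 77) - 77 ≡ 12. → (77, 12)
3P: (77, 12) + (9, 77). λ = (77 - 12)/(9 - 77) ≡ 65/29 mod 97. 29⁻¹ ≡ 87 (mod 97), so λ ≡ 29.
  x = λ² - 77 - 9 = 841 - 86 ≡ 76; y = λ·(77 - 76) - 12 ≡ 17. → (76, 17)
4P: (76, 17) + (9, 77). λ = (77 - 17)/(9 - 76) ≡ 60/30 mod 97. 30⁻¹ ≡ 55 (mod 97) since 30·55 = 1650 ≡ 1, so λ ≡ 2.
  x = λ² - 76 - 9 = 4 - 85 ≡ 16; y = λ·(76 - 16) - 17 ≡ 6. → (16, 6)
5P: (16, 6) + (9, 77). λ = (77 - 6)/(9 - 16) ≡ 71/90 mod 97. 90⁻¹ ≡ 83 (mod 97) since 90·83 = 7470 ≡ 1, so λ ≡ 73.
  x = λ² - 16 - 9 = 5329 - 25 ≡ 66; y = λ·(16 - 66) - 6 ≡ 30. → (66, 30)
6P: (66, 30) + (9, 77). λ = (77 - 30)/(9 - 66) ≡ 47/40 mod 97. 40⁻¹ ≡ 17 (mod 97), so λ ≡ 23.
  x = λ² - 66 - 9 = 529 - 75 ≡ 66; y = λ·(66 - 66) - 30 ≡ 67. → (66, 67)
7P: (66, 67) + (9, 77). λ = (77 - 67)/(9 - 66) ≡ 10/40 mod 97. 40⁻¹ ≡ 17 (mod 97), so λ ≡ 73.
  x = λ² - 66 - 9 = 5329 - 75 ≡ 16; y = λ·(66 - 16) - 67 ≡ 91. → (16, 91)
8P: (16, 91) + (9, 77). λ = (77 - 91)/(9 - 16) ≡ 83/90 mod 97. 90⁻¹ ≡ 83 (mod 97), so λ ≡ 2.
  x = λ² - 16 - 9 = 4 - 25 ≡ 76; y = λ·(16 - 76) - 91 ≡ 80. → (76, 80)
9P: (76, 80) + (9, 77). λ = (77 - 80)/(9 - 76) ≡ 94/30 mod 97. 30⁻¹ ≡ 55 (mod 97) since 30·55 = 1650 ≡ 1, so λ ≡ 29.
  x = λ² - 76 - 9 = 841 - 85 ≡ 77; y = λ·(76 - 77) - 80 ≡ 85. → (77, 85)
10P: (77, 85) + (9, 77). λ = (77 - 85)/(9 - 77) ≡ 89/29 mod 97. 29⁻¹ ≡ 87 (mod 97), so λ ≡ 80.
  x = λ² - 77 - 9 = 6400 - 86 ≡ 9; y = λ·(77 - 9) - 85 ≡ 20. → (9, 20)
11P: (9, 20) + (9, 77): same x and y₁ ≡ -y₂, so the sum is 𝒪.
11P = 𝒪, so the order is 11.

11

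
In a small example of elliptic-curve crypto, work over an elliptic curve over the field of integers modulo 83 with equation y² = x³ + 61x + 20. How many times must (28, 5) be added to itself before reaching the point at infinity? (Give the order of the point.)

2P: tangent at (28, 5): λ = (3·28² + 61)/(2·5) ≡ 6/10. 10⁻¹ ≡ 25 (mod 83) since 10·25 = 250 ≡ 1, so λ ≡ 6·25 ≡ 67.
  x = λ² - 28 - 28 = 4489 - 56 ≡ 34; y = λ·(28 - 34) - 5 ≡ 8. → (34, 8)
3P: (34, 8) + (28, 5). λ = (5 - 8)/(28 - 34) ≡ 80/77 mod 83. 77⁻¹ ≡ 69 (mod 83) since 77·69 = 5313 ≡ 1, so λ ≡ 42.
  x = λ² - 34 - 28 = 1764 - 62 ≡ 42; y = λ·(34 - 42) - 8 ≡ 71. → (42, 71)
4P: (42, 71) + (28, 5). λ = (5 - 71)/(28 - 42) ≡ 17/69 mod 83. 69⁻¹ ≡ 77 (mod 83), so λ ≡ 64.
  x = λ² - 42 - 28 = 4096 - 70 ≡ 42; y = λ·(42 - 42) - 71 ≡ 12. → (42, 12)
5P: (42, 12) + (28, 5). λ = (5 - 12)/(28 - 42) ≡ 76/69 mod 83. 69⁻¹ ≡ 77 (mod 83) since 69·77 = 5313 ≡ 1, so λ ≡ 42.
  x = λ² - 42 - 28 = 1764 - 70 ≡ 34; y = λ·(42 - 34) - 12 ≡ 75. → (34, 75)
6P: (34, 75) + (28, 5). λ = (5 - 75)/(28 - 34) ≡ 13/77 mod 83. 77⁻¹ ≡ 69 (mod 83), so λ ≡ 67.
  x = λ² - 34 - 28 = 4489 - 62 ≡ 28; y = λ·(34 - 28) - 75 ≡ 78. → (28, 78)
7P: (28, 78) + (28, 5): same x and y₁ ≡ -y₂, so the sum is the point at infinity.
7P = the point at infinity, so the order is 7.

7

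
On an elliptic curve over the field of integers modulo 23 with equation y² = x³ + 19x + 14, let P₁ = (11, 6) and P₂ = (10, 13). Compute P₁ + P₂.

(5, 21)

(11, 6) + (10, 13). λ = (13 - 6)/(10 - 11) ≡ 7/22 mod 23. 22⁻¹ ≡ 22 (mod 23) since 22·22 = 484 ≡ 1, so λ ≡ 16.
  x = λ² - 11 - 10 = 256 - 21 ≡ 5; y = λ·(11 - 5) - 6 ≡ 21. → (5, 21)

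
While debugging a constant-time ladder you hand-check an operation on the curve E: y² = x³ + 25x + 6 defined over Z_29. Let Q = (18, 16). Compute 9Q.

(6, 16)

Repeated addition: build up to 9Q.
2Q: tangent at (18, 16): λ = (3·18² + 25)/(2·16) ≡ 11/3. 3⁻¹ ≡ 10 (mod 29) since 3·10 = 30 ≡ 1, so λ ≡ 11·10 ≡ 23.
  x = λ² - 18 - 18 = 529 - 36 ≡ 0; y = λ·(18 - 0) - 16 ≡ 21. → (0, 21)
3Q: (0, 21) + (18, 16). λ = (16 - 21)/(18 - 0) ≡ 24/18 mod 29. 18⁻¹ ≡ 21 (mod 29), so λ ≡ 11.
  x = λ² - 0 - 18 = 121 - 18 ≡ 16; y = λ·(0 - 16) - 21 ≡ 6. → (16, 6)
4Q: (16, 6) + (18, 16). λ = (16 - 6)/(18 - 16) ≡ 10/2 mod 29. 2⁻¹ ≡ 15 (mod 29), so λ ≡ 5.
  x = λ² - 16 - 18 = 25 - 34 ≡ 20; y = λ·(16 - 20) - 6 ≡ 3. → (20, 3)
5Q: (20, 3) + (18, 16). λ = (16 - 3)/(18 - 20) ≡ 13/27 mod 29. 27⁻¹ ≡ 14 (mod 29), so λ ≡ 8.
  x = λ² - 20 - 18 = 64 - 38 ≡ 26; y = λ·(20 - 26) - 3 ≡ 7. → (26, 7)
6Q: (26, 7) + (18, 16). λ = (16 - 7)/(18 - 26) ≡ 9/21 mod 29. 21⁻¹ ≡ 18 (mod 29), so λ ≡ 17.
  x = λ² - 26 - 18 = 289 - 44 ≡ 13; y = λ·(26 - 13) - 7 ≡ 11. → (13, 11)
7Q: (13, 11) + (18, 16). λ = (16 - 11)/(18 - 13) ≡ 5/5 mod 29. 5⁻¹ ≡ 6 (mod 29), so λ ≡ 1.
  x = λ² - 13 - 18 = 1 - 31 ≡ 28; y = λ·(13 - 28) - 11 ≡ 3. → (28, 3)
8Q: (28, 3) + (18, 16). λ = (16 - 3)/(18 - 28) ≡ 13/19 mod 29. 19⁻¹ ≡ 26 (mod 29) since 19·26 = 494 ≡ 1, so λ ≡ 19.
  x = λ² - 28 - 18 = 361 - 46 ≡ 25; y = λ·(28 - 25) - 3 ≡ 25. → (25, 25)
9Q: (25, 25) + (18, 16). λ = (16 - 25)/(18 - 25) ≡ 20/22 mod 29. 22⁻¹ ≡ 4 (mod 29), so λ ≡ 22.
  x = λ² - 25 - 18 = 484 - 43 ≡ 6; y = λ·(25 - 6) - 25 ≡ 16. → (6, 16)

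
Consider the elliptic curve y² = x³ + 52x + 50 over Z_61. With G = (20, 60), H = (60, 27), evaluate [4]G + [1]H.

First 4G:
Double-and-add on 4 = (100)₂. Start with G = (20, 60) for the leading 1-bit.
double: tangent at (20, 60): λ = (3·20² + 52)/(2·60) ≡ 32/59. 59⁻¹ ≡ 30 (mod 61), so λ ≡ 32·30 ≡ 45.
  x = λ² - 20 - 20 = 2025 - 40 ≡ 33; y = λ·(20 - 33) - 60 ≡ 26. → (33, 26)
double: tangent at (33, 26): λ = (3·33² + 52)/(2·26) ≡ 25/52. 52⁻¹ ≡ 27 (mod 61), so λ ≡ 25·27 ≡ 4.
  x = λ² - 33 - 33 = 16 - 66 ≡ 11; y = λ·(33 - 11) - 26 ≡ 1. → (11, 1)
4G = (11, 1).
Finally 4G + H:
(11, 1) + (60, 27). λ = (27 - 1)/(60 - 11) ≡ 26/49 mod 61. 49⁻¹ ≡ 5 (mod 61) since 49·5 = 245 ≡ 1, so λ ≡ 8.
  x = λ² - 11 - 60 = 64 - 71 ≡ 54; y = λ·(11 - 54) - 1 ≡ 21. → (54, 21)

(54, 21)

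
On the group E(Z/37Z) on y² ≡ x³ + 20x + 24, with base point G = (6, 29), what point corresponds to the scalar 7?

Repeated addition: build up to 7G.
2G: tangent at (6, 29): λ = (3·6² + 20)/(2·29) ≡ 17/21. 21⁻¹ ≡ 30 (mod 37), so λ ≡ 17·30 ≡ 29.
  x = λ² - 6 - 6 = 841 - 12 ≡ 15; y = λ·(6 - 15) - 29 ≡ 6. → (15, 6)
3G: (15, 6) + (6, 29). λ = (29 - 6)/(6 - 15) ≡ 23/28 mod 37. 28⁻¹ ≡ 4 (mod 37) since 28·4 = 112 ≡ 1, so λ ≡ 18.
  x = λ² - 15 - 6 = 324 - 21 ≡ 7; y = λ·(15 - 7) - 6 ≡ 27. → (7, 27)
4G: (7, 27) + (6, 29). λ = (29 - 27)/(6 - 7) ≡ 2/36 mod 37. 36⁻¹ ≡ 36 (mod 37), so λ ≡ 35.
  x = λ² - 7 - 6 = 1225 - 13 ≡ 28; y = λ·(7 - 28) - 27 ≡ 15. → (28, 15)
5G: (28, 15) + (6, 29). λ = (29 - 15)/(6 - 28) ≡ 14/15 mod 37. 15⁻¹ ≡ 5 (mod 37), so λ ≡ 33.
  x = λ² - 28 - 6 = 1089 - 34 ≡ 19; y = λ·(28 - 19) - 15 ≡ 23. → (19, 23)
6G: (19, 23) + (6, 29). λ = (29 - 23)/(6 - 19) ≡ 6/24 mod 37. 24⁻¹ ≡ 17 (mod 37) since 24·17 = 408 ≡ 1, so λ ≡ 28.
  x = λ² - 19 - 6 = 784 - 25 ≡ 19; y = λ·(19 - 19) - 23 ≡ 14. → (19, 14)
7G: (19, 14) + (6, 29). λ = (29 - 14)/(6 - 19) ≡ 15/24 mod 37. 24⁻¹ ≡ 17 (mod 37), so λ ≡ 33.
  x = λ² - 19 - 6 = 1089 - 25 ≡ 28; y = λ·(19 - 28) - 14 ≡ 22. → (28, 22)

(28, 22)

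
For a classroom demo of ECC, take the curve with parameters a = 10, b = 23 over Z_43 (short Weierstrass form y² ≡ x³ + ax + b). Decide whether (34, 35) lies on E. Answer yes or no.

yes

y² = 35² ≡ 21; x³ + 10x + 23 = 39667 ≡ 21 (mod 43). 21 = 21.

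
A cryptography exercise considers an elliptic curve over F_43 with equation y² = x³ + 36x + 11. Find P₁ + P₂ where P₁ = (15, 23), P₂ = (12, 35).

(15, 23) + (12, 35). λ = (35 - 23)/(12 - 15) ≡ 12/40 mod 43. 40⁻¹ ≡ 14 (mod 43), so λ ≡ 39.
  x = λ² - 15 - 12 = 1521 - 27 ≡ 32; y = λ·(15 - 32) - 23 ≡ 2. → (32, 2)

(32, 2)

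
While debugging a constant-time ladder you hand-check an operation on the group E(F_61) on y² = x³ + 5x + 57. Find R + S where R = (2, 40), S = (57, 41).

(2, 40) + (57, 41). λ = (41 - 40)/(57 - 2) ≡ 1/55 mod 61. 55⁻¹ ≡ 10 (mod 61), so λ ≡ 10.
  x = λ² - 2 - 57 = 100 - 59 ≡ 41; y = λ·(2 - 41) - 40 ≡ 58. → (41, 58)

(41, 58)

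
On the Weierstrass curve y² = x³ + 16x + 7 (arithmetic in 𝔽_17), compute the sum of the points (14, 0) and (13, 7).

(14, 0) + (13, 7). λ = (7 - 0)/(13 - 14) ≡ 7/16 mod 17. 16⁻¹ ≡ 16 (mod 17), so λ ≡ 10.
  x = λ² - 14 - 13 = 100 - 27 ≡ 5; y = λ·(14 - 5) - 0 ≡ 5. → (5, 5)

(5, 5)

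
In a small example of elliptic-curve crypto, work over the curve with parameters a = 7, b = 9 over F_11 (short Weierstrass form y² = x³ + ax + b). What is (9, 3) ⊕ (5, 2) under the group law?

(9, 3) + (5, 2). λ = (2 - 3)/(5 - 9) ≡ 10/7 mod 11. 7⁻¹ ≡ 8 (mod 11), so λ ≡ 3.
  x = λ² - 9 - 5 = 9 - 14 ≡ 6; y = λ·(9 - 6) - 3 ≡ 6. → (6, 6)

(6, 6)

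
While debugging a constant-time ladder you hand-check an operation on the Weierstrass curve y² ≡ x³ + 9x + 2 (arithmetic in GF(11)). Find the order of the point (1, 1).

3

2P: tangent at (1, 1): λ = (3·1² + 9)/(2·1) ≡ 1/2. 2⁻¹ ≡ 6 (mod 11) since 2·6 = 12 ≡ 1, so λ ≡ 1·6 ≡ 6.
  x = λ² - 1 - 1 = 36 - 2 ≡ 1; y = λ·(1 - 1) - 1 ≡ 10. → (1, 10)
3P: (1, 10) + (1, 1): same x and y₁ ≡ -y₂, so the sum is ∞.
3P = ∞, so the order is 3.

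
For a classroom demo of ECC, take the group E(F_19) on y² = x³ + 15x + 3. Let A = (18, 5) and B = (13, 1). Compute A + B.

(16, 8)

(18, 5) + (13, 1). λ = (1 - 5)/(13 - 18) ≡ 15/14 mod 19. 14⁻¹ ≡ 15 (mod 19) since 14·15 = 210 ≡ 1, so λ ≡ 16.
  x = λ² - 18 - 13 = 256 - 31 ≡ 16; y = λ·(18 - 16) - 5 ≡ 8. → (16, 8)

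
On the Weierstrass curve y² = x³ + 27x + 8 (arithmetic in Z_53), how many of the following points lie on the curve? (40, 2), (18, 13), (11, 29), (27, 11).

3

(40, 2): 2² ≡ 4, rhs ≡ 4 → on.
(18, 13): 13² ≡ 10, rhs ≡ 19 → off.
(11, 29): 29² ≡ 46, rhs ≡ 46 → on.
(27, 11): 11² ≡ 15, rhs ≡ 15 → on.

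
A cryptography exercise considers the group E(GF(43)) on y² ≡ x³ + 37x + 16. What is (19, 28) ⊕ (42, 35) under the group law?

(42, 8)

(19, 28) + (42, 35). λ = (35 - 28)/(42 - 19) ≡ 7/23 mod 43. 23⁻¹ ≡ 15 (mod 43), so λ ≡ 19.
  x = λ² - 19 - 42 = 361 - 61 ≡ 42; y = λ·(19 - 42) - 28 ≡ 8. → (42, 8)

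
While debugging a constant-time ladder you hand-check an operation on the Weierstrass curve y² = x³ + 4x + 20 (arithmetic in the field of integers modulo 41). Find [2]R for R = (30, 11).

tangent at (30, 11): λ = (3·30² + 4)/(2·11) ≡ 39/22. 22⁻¹ ≡ 28 (mod 41), so λ ≡ 39·28 ≡ 26.
  x = λ² - 30 - 30 = 676 - 60 ≡ 1; y = λ·(30 - 1) - 11 ≡ 5. → (1, 5)

(1, 5)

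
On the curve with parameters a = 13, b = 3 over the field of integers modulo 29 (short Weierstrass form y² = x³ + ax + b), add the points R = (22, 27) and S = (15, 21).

(22, 27) + (15, 21). λ = (21 - 27)/(15 - 22) ≡ 23/22 mod 29. 22⁻¹ ≡ 4 (mod 29) since 22·4 = 88 ≡ 1, so λ ≡ 5.
  x = λ² - 22 - 15 = 25 - 37 ≡ 17; y = λ·(22 - 17) - 27 ≡ 27. → (17, 27)

(17, 27)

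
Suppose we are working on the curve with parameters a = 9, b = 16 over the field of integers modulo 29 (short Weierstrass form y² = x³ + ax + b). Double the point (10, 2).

(8, 22)

tangent at (10, 2): λ = (3·10² + 9)/(2·2) ≡ 19/4. 4⁻¹ ≡ 22 (mod 29), so λ ≡ 19·22 ≡ 12.
  x = λ² - 10 - 10 = 144 - 20 ≡ 8; y = λ·(10 - 8) - 2 ≡ 22. → (8, 22)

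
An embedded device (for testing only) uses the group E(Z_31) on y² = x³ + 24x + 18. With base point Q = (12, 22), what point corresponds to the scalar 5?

(10, 7)

Repeated addition: build up to 5Q.
2Q: tangent at (12, 22): λ = (3·12² + 24)/(2·22) ≡ 22/13. 13⁻¹ ≡ 12 (mod 31) since 13·12 = 156 ≡ 1, so λ ≡ 22·12 ≡ 16.
  x = λ² - 12 - 12 = 256 - 24 ≡ 15; y = λ·(12 - 15) - 22 ≡ 23. → (15, 23)
3Q: (15, 23) + (12, 22). λ = (22 - 23)/(12 - 15) ≡ 30/28 mod 31. 28⁻¹ ≡ 10 (mod 31), so λ ≡ 21.
  x = λ² - 15 - 12 = 441 - 27 ≡ 11; y = λ·(15 - 11) - 23 ≡ 30. → (11, 30)
4Q: (11, 30) + (12, 22). λ = (22 - 30)/(12 - 11) ≡ 23/1 mod 31. 1⁻¹ ≡ 1 (mod 31) since 1·1 = 1 ≡ 1, so λ ≡ 23.
  x = λ² - 11 - 12 = 529 - 23 ≡ 10; y = λ·(11 - 10) - 30 ≡ 24. → (10, 24)
5Q: (10, 24) + (12, 22). λ = (22 - 24)/(12 - 10) ≡ 29/2 mod 31. 2⁻¹ ≡ 16 (mod 31) since 2·16 = 32 ≡ 1, so λ ≡ 30.
  x = λ² - 10 - 12 = 900 - 22 ≡ 10; y = λ·(10 - 10) - 24 ≡ 7. → (10, 7)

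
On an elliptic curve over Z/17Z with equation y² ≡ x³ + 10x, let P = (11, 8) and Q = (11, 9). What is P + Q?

The two points share x = 11 and their y-coordinates satisfy 8 + 9 ≡ 0 (mod 17), so they are inverses. Their sum is O.

O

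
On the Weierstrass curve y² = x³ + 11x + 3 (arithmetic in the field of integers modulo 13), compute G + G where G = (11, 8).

tangent at (11, 8): λ = (3·11² + 11)/(2·8) ≡ 10/3. 3⁻¹ ≡ 9 (mod 13), so λ ≡ 10·9 ≡ 12.
  x = λ² - 11 - 11 = 144 - 22 ≡ 5; y = λ·(11 - 5) - 8 ≡ 12. → (5, 12)

(5, 12)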